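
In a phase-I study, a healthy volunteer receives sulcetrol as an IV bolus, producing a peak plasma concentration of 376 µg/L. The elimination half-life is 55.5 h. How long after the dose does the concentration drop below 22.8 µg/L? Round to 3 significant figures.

224 hours

k = ln 2 / 55.5 = 0.01249 h⁻¹
C(t) = C₀ e^(−kt)  ⇒  t = ln(C₀/C) / k
t = ln(376/22.8) / 0.01249 = 2.803 / 0.01249 ≈ 224 hours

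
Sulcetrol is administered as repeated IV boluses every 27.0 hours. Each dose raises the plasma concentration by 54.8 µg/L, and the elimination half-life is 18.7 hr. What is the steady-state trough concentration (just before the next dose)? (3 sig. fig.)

31.9 µg/L

k = ln 2 / 18.7 = 0.03707 hr⁻¹
Fraction remaining after one interval: e^(−kτ) = e^(−0.03707 × 27.0) = 0.3676
R = 1 / (1 − 0.3676) = 1.581
Css,max = 54.8 × 1.581 = 86.65 µg/L
Css,min = Css,max × e^(−kτ) = 86.65 × 0.3676 ≈ 31.9 µg/L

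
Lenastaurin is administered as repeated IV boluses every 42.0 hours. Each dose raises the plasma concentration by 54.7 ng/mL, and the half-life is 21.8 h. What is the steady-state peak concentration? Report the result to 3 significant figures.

74.2 ng/mL

k = ln 2 / 21.8 = 0.03180 h⁻¹
Fraction remaining after one interval: e^(−kτ) = e^(−0.03180 × 42.0) = 0.2630
R = 1 / (1 − 0.2630) = 1.357
Css,max = 54.7 × 1.357 ≈ 74.2 ng/mL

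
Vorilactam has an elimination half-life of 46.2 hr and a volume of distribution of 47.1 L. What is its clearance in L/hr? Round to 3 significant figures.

0.707 L/hr

k = ln 2 / t½ = ln 2 / 46.2 = 0.01500 hr⁻¹
CL = k · V = 0.01500 × 47.1 ≈ 0.707 L/hr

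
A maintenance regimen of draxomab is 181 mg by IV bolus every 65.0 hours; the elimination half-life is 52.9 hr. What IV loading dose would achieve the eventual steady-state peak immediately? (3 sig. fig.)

k = ln 2 / 52.9 = 0.01310 hr⁻¹
Accumulation ratio R = 1 / (1 − e^(−kτ)) = 1 / (1 − e^(−0.01310×65.0)) = 1 / (1 − 0.4267) = 1.744
Loading dose = maintenance dose × R = 181 × 1.744 ≈ 316 mg

316 mg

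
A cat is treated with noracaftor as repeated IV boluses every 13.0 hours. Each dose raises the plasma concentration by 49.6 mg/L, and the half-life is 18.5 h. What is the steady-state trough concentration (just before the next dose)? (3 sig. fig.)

k = ln 2 / 18.5 = 0.03747 h⁻¹
Fraction remaining after one interval: e^(−kτ) = e^(−0.03747 × 13.0) = 0.6144
R = 1 / (1 − 0.6144) = 2.593
Css,max = 49.6 × 2.593 = 128.6 mg/L
Css,min = Css,max × e^(−kτ) = 128.6 × 0.6144 ≈ 79.0 mg/L

79.0 mg/L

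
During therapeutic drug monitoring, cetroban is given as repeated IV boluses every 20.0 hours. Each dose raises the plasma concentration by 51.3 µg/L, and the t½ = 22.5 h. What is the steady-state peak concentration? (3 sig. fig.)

112 µg/L

k = ln 2 / 22.5 = 0.03081 h⁻¹
Fraction remaining after one interval: e^(−kτ) = e^(−0.03081 × 20.0) = 0.5400
R = 1 / (1 − 0.5400) = 2.174
Css,max = 51.3 × 2.174 ≈ 112 µg/L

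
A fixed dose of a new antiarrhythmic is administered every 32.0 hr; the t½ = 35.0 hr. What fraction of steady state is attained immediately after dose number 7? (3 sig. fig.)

k = ln 2 / 35.0 = 0.01980 hr⁻¹
f_n = 1 − e^(−nkτ) = 1 − e^(−7 × 0.01980 × 32.0) = 1 − e^(−4.436) = 1 − 0.01184 ≈ 0.988

0.988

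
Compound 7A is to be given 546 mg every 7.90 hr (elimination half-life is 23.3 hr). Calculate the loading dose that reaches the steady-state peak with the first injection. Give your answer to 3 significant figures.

k = ln 2 / 23.3 = 0.02975 hr⁻¹
Accumulation ratio R = 1 / (1 − e^(−kτ)) = 1 / (1 − e^(−0.02975×7.90)) = 1 / (1 − 0.7906) = 4.775
Loading dose = maintenance dose × R = 546 × 4.775 ≈ 2610 mg

2610 mg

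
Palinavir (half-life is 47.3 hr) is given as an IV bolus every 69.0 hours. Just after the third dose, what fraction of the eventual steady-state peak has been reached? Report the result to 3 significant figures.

0.952

k = ln 2 / 47.3 = 0.01465 hr⁻¹
f_n = 1 − e^(−nkτ) = 1 − e^(−3 × 0.01465 × 69.0) = 1 − e^(−3.033) = 1 − 0.04815 ≈ 0.952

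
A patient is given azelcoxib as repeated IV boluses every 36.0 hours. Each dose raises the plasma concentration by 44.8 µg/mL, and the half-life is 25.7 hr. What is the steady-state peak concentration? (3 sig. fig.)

72.1 µg/mL

k = ln 2 / 25.7 = 0.02697 hr⁻¹
Fraction remaining after one interval: e^(−kτ) = e^(−0.02697 × 36.0) = 0.3787
R = 1 / (1 − 0.3787) = 1.610
Css,max = 44.8 × 1.610 ≈ 72.1 µg/mL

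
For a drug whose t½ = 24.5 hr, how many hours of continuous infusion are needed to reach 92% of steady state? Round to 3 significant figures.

k = ln 2 / 24.5 = 0.02829 hr⁻¹
f = 1 − e^(−kt)  ⇒  t = −ln(1 − f) / k
t = −ln(1 − 0.92) / 0.02829 = 2.526 / 0.02829 ≈ 89.3 hours

89.3 hours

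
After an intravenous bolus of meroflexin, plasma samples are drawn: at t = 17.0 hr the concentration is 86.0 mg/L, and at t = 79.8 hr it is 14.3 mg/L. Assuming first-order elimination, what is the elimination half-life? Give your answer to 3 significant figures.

24.3 hours

k = ln(C₁/C₂) / (t₂ − t₁) = ln(86.0/14.3) / (79.8 − 17.0)
  = 1.794 / 62.80 = 0.02857 hr⁻¹
t½ = ln 2 / k = ln 2 / 0.02857 ≈ 24.3 hours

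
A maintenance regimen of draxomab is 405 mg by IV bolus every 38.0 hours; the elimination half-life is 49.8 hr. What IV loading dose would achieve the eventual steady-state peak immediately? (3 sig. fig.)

986 mg

k = ln 2 / 49.8 = 0.01392 hr⁻¹
Accumulation ratio R = 1 / (1 − e^(−kτ)) = 1 / (1 − e^(−0.01392×38.0)) = 1 / (1 − 0.5892) = 2.435
Loading dose = maintenance dose × R = 405 × 2.435 ≈ 986 mg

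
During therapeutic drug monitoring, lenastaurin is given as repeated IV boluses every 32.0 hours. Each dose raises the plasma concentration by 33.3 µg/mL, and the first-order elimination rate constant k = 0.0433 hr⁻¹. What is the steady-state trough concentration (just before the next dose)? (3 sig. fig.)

11.1 µg/mL

Fraction remaining after one interval: e^(−kτ) = e^(−0.04330 × 32.0) = 0.2502
R = 1 / (1 − 0.2502) = 1.334
Css,max = 33.3 × 1.334 = 44.41 µg/mL
Css,min = Css,max × e^(−kτ) = 44.41 × 0.2502 ≈ 11.1 µg/mL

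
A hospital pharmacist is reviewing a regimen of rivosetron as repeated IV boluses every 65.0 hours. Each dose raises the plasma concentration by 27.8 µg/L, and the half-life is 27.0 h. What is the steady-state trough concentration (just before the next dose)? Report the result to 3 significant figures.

6.46 µg/L

k = ln 2 / 27.0 = 0.02567 h⁻¹
Fraction remaining after one interval: e^(−kτ) = e^(−0.02567 × 65.0) = 0.1885
R = 1 / (1 − 0.1885) = 1.232
Css,max = 27.8 × 1.232 = 34.26 µg/L
Css,min = Css,max × e^(−kτ) = 34.26 × 0.1885 ≈ 6.46 µg/L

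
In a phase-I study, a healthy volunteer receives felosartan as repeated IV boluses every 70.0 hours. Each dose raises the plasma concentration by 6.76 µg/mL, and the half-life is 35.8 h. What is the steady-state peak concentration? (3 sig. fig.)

k = ln 2 / 35.8 = 0.01936 h⁻¹
Fraction remaining after one interval: e^(−kτ) = e^(−0.01936 × 70.0) = 0.2579
R = 1 / (1 − 0.2579) = 1.347
Css,max = 6.76 × 1.347 ≈ 9.11 µg/mL

9.11 µg/mL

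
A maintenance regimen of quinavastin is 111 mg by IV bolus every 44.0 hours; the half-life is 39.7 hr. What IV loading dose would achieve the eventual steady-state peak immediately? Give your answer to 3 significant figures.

k = ln 2 / 39.7 = 0.01746 hr⁻¹
Accumulation ratio R = 1 / (1 − e^(−kτ)) = 1 / (1 − e^(−0.01746×44.0)) = 1 / (1 − 0.4638) = 1.865
Loading dose = maintenance dose × R = 111 × 1.865 ≈ 207 mg

207 mg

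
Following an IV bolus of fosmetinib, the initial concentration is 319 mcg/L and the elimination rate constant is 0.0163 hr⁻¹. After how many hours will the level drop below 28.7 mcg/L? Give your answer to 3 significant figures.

148 hours

C(t) = C₀ e^(−kt)  ⇒  t = ln(C₀/C) / k
t = ln(319/28.7) / 0.01630 = 2.408 / 0.01630 ≈ 148 hours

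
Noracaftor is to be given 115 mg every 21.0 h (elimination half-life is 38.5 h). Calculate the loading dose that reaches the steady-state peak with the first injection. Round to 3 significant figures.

k = ln 2 / 38.5 = 0.01800 h⁻¹
Accumulation ratio R = 1 / (1 − e^(−kτ)) = 1 / (1 − e^(−0.01800×21.0)) = 1 / (1 − 0.6852) = 3.176
Loading dose = maintenance dose × R = 115 × 3.176 ≈ 365 mg

365 mg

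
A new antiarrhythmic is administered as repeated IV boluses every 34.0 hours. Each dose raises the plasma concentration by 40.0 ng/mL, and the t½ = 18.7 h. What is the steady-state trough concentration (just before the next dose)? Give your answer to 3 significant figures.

k = ln 2 / 18.7 = 0.03707 h⁻¹
Fraction remaining after one interval: e^(−kτ) = e^(−0.03707 × 34.0) = 0.2836
R = 1 / (1 − 0.2836) = 1.396
Css,max = 40.0 × 1.396 = 55.83 ng/mL
Css,min = Css,max × e^(−kτ) = 55.83 × 0.2836 ≈ 15.8 ng/mL

15.8 ng/mL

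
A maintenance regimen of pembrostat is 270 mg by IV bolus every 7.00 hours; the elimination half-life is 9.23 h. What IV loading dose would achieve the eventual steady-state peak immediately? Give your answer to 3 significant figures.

k = ln 2 / 9.23 = 0.07510 h⁻¹
Accumulation ratio R = 1 / (1 − e^(−kτ)) = 1 / (1 − e^(−0.07510×7.00)) = 1 / (1 − 0.5912) = 2.446
Loading dose = maintenance dose × R = 270 × 2.446 ≈ 660 mg

660 mg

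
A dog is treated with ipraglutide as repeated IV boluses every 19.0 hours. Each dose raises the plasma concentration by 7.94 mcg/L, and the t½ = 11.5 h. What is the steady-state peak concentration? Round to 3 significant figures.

11.6 mcg/L

k = ln 2 / 11.5 = 0.06027 h⁻¹
Fraction remaining after one interval: e^(−kτ) = e^(−0.06027 × 19.0) = 0.3182
R = 1 / (1 − 0.3182) = 1.467
Css,max = 7.94 × 1.467 ≈ 11.6 mcg/L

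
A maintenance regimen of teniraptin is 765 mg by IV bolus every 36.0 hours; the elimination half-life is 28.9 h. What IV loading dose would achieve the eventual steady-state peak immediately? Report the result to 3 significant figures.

1320 mg

k = ln 2 / 28.9 = 0.02398 h⁻¹
Accumulation ratio R = 1 / (1 − e^(−kτ)) = 1 / (1 − e^(−0.02398×36.0)) = 1 / (1 − 0.4217) = 1.729
Loading dose = maintenance dose × R = 765 × 1.729 ≈ 1320 mg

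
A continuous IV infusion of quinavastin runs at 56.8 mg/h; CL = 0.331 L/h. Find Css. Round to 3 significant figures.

Css = infusion rate / CL = 56.8 / 0.331 ≈ 172 µg/mL

172 µg/mL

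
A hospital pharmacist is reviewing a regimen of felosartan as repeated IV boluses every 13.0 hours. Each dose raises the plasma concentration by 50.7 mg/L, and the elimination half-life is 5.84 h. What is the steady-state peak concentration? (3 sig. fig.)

64.5 mg/L

k = ln 2 / 5.84 = 0.1187 h⁻¹
Fraction remaining after one interval: e^(−kτ) = e^(−0.1187 × 13.0) = 0.2137
R = 1 / (1 − 0.2137) = 1.272
Css,max = 50.7 × 1.272 ≈ 64.5 mg/L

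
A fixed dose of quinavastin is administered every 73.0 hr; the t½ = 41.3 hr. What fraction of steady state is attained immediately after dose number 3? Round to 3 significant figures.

0.975

k = ln 2 / 41.3 = 0.01678 hr⁻¹
f_n = 1 − e^(−nkτ) = 1 − e^(−3 × 0.01678 × 73.0) = 1 − e^(−3.676) = 1 − 0.02534 ≈ 0.975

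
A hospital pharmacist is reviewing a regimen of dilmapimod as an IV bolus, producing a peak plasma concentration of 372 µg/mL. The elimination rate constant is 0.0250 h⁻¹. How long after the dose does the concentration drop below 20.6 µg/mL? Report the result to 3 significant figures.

116 hours

C(t) = C₀ e^(−kt)  ⇒  t = ln(C₀/C) / k
t = ln(372/20.6) / 0.02500 = 2.894 / 0.02500 ≈ 116 hours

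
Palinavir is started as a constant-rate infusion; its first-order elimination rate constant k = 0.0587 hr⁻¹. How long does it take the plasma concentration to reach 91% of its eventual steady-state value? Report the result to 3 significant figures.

f = 1 − e^(−kt)  ⇒  t = −ln(1 − f) / k
t = −ln(1 − 0.91) / 0.05870 = 2.408 / 0.05870 ≈ 41.0 hours

41.0 hours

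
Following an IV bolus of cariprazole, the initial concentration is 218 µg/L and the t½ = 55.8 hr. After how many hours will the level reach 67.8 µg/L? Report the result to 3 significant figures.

94.0 hours

k = ln 2 / 55.8 = 0.01242 hr⁻¹
C(t) = C₀ e^(−kt)  ⇒  t = ln(C₀/C) / k
t = ln(218/67.8) / 0.01242 = 1.168 / 0.01242 ≈ 94.0 hours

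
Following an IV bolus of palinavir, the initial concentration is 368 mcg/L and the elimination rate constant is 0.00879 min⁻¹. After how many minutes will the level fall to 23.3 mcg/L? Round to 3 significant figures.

C(t) = C₀ e^(−kt)  ⇒  t = ln(C₀/C) / k
t = ln(368/23.3) / 0.008790 = 2.760 / 0.008790 ≈ 314 minutes

314 minutes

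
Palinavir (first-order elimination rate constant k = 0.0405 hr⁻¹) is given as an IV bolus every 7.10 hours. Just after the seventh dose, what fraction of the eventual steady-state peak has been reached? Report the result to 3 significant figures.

f_n = 1 − e^(−nkτ) = 1 − e^(−7 × 0.04050 × 7.10) = 1 − e^(−2.013) = 1 − 0.1336 ≈ 0.866

0.866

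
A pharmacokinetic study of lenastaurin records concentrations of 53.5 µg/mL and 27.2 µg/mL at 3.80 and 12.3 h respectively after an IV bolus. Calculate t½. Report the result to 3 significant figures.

8.71 hours

k = ln(C₁/C₂) / (t₂ − t₁) = ln(53.5/27.2) / (12.3 − 3.80)
  = 0.6765 / 8.500 = 0.07958 h⁻¹
t½ = ln 2 / k = ln 2 / 0.07958 ≈ 8.71 hours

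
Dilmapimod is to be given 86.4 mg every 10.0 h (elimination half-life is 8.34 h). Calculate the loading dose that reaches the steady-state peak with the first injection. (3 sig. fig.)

k = ln 2 / 8.34 = 0.08311 h⁻¹
Accumulation ratio R = 1 / (1 − e^(−kτ)) = 1 / (1 − e^(−0.08311×10.0)) = 1 / (1 − 0.4356) = 1.772
Loading dose = maintenance dose × R = 86.4 × 1.772 ≈ 153 mg

153 mg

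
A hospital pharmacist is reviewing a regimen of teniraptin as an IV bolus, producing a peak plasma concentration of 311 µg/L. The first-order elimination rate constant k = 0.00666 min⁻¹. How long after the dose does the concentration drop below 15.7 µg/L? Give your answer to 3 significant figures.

C(t) = C₀ e^(−kt)  ⇒  t = ln(C₀/C) / k
t = ln(311/15.7) / 0.006660 = 2.986 / 0.006660 ≈ 448 minutes

448 minutes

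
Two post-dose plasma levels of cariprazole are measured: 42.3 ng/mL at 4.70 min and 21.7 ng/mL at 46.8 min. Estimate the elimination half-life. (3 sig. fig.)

k = ln(C₁/C₂) / (t₂ − t₁) = ln(42.3/21.7) / (46.8 − 4.70)
  = 0.6675 / 42.10 = 0.01585 min⁻¹
t½ = ln 2 / k = ln 2 / 0.01585 ≈ 43.7 minutes

43.7 minutes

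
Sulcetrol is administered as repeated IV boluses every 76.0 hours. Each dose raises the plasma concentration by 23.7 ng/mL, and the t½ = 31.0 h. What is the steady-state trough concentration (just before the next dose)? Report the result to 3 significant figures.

k = ln 2 / 31.0 = 0.02236 h⁻¹
Fraction remaining after one interval: e^(−kτ) = e^(−0.02236 × 76.0) = 0.1828
R = 1 / (1 − 0.1828) = 1.224
Css,max = 23.7 × 1.224 = 29.00 ng/mL
Css,min = Css,max × e^(−kτ) = 29.00 × 0.1828 ≈ 5.30 ng/mL

5.30 ng/mL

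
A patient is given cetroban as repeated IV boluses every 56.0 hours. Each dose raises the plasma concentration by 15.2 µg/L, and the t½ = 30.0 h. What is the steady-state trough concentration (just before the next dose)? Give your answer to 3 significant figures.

k = ln 2 / 30.0 = 0.02310 h⁻¹
Fraction remaining after one interval: e^(−kτ) = e^(−0.02310 × 56.0) = 0.2742
R = 1 / (1 − 0.2742) = 1.378
Css,max = 15.2 × 1.378 = 20.94 µg/L
Css,min = Css,max × e^(−kτ) = 20.94 × 0.2742 ≈ 5.74 µg/L

5.74 µg/L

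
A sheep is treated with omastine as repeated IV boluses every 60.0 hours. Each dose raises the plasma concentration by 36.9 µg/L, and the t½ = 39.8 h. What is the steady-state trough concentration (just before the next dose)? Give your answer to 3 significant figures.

20.0 µg/L

k = ln 2 / 39.8 = 0.01742 h⁻¹
Fraction remaining after one interval: e^(−kτ) = e^(−0.01742 × 60.0) = 0.3517
R = 1 / (1 − 0.3517) = 1.543
Css,max = 36.9 × 1.543 = 56.92 µg/L
Css,min = Css,max × e^(−kτ) = 56.92 × 0.3517 ≈ 20.0 µg/L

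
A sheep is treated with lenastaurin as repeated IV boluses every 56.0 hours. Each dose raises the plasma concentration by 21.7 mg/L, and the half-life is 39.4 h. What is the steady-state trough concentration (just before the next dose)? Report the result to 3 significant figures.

k = ln 2 / 39.4 = 0.01759 h⁻¹
Fraction remaining after one interval: e^(−kτ) = e^(−0.01759 × 56.0) = 0.3734
R = 1 / (1 − 0.3734) = 1.596
Css,max = 21.7 × 1.596 = 34.63 mg/L
Css,min = Css,max × e^(−kτ) = 34.63 × 0.3734 ≈ 12.9 mg/L

12.9 mg/L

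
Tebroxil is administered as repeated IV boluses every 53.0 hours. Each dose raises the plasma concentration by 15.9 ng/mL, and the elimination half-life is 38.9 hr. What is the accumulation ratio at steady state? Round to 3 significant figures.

k = ln 2 / 38.9 = 0.01782 hr⁻¹
Fraction remaining after one interval: e^(−kτ) = e^(−0.01782 × 53.0) = 0.3889
R = 1 / (1 − 0.3889) = 1 / 0.6111 ≈ 1.64

1.64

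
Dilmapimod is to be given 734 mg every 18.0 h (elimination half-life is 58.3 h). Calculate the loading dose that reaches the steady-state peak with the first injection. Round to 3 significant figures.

k = ln 2 / 58.3 = 0.01189 h⁻¹
Accumulation ratio R = 1 / (1 − e^(−kτ)) = 1 / (1 − e^(−0.01189×18.0)) = 1 / (1 − 0.8073) = 5.191
Loading dose = maintenance dose × R = 734 × 5.191 ≈ 3810 mg

3810 mg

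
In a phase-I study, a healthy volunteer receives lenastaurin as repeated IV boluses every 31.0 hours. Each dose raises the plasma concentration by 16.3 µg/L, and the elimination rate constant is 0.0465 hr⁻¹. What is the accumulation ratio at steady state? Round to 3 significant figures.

Fraction remaining after one interval: e^(−kτ) = e^(−0.04650 × 31.0) = 0.2366
R = 1 / (1 − 0.2366) = 1 / 0.7634 ≈ 1.31

1.31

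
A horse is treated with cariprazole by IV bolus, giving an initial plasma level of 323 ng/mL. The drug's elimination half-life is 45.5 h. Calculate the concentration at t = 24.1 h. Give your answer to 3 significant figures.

k = ln 2 / 45.5 = 0.01523 h⁻¹
C(t) = C₀ e^(−kt) = 323 × e^(−0.01523 × 24.1) = 323 × e^(−0.3671) = 323 × 0.6927 ≈ 224 ng/mL

224 ng/mL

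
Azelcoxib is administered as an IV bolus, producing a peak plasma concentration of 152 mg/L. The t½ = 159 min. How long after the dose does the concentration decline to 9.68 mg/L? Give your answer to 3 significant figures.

632 minutes

k = ln 2 / 159 = 0.004359 min⁻¹
C(t) = C₀ e^(−kt)  ⇒  t = ln(C₀/C) / k
t = ln(152/9.68) / 0.004359 = 2.754 / 0.004359 ≈ 632 minutes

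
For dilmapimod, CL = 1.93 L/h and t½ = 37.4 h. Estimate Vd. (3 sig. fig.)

k = ln 2 / t½ = ln 2 / 37.4 = 0.01853 h⁻¹
V = CL / k = 1.93 / 0.01853 ≈ 104 L

104 L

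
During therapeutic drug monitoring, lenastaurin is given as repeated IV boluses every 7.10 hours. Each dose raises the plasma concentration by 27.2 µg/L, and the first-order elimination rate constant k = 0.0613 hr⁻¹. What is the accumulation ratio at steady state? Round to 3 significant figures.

Fraction remaining after one interval: e^(−kτ) = e^(−0.06130 × 7.10) = 0.6471
R = 1 / (1 − 0.6471) = 1 / 0.3529 ≈ 2.83

2.83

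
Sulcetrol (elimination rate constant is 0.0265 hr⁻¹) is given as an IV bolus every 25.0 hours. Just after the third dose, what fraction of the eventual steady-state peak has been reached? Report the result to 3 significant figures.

f_n = 1 − e^(−nkτ) = 1 − e^(−3 × 0.02650 × 25.0) = 1 − e^(−1.988) = 1 − 0.1370 ≈ 0.863

0.863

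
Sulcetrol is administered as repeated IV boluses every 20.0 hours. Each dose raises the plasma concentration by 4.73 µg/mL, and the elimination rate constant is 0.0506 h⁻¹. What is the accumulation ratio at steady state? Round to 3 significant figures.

Fraction remaining after one interval: e^(−kτ) = e^(−0.05060 × 20.0) = 0.3635
R = 1 / (1 − 0.3635) = 1 / 0.6365 ≈ 1.57

1.57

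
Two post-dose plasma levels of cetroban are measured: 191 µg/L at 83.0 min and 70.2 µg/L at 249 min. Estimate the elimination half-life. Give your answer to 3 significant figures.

k = ln(C₁/C₂) / (t₂ − t₁) = ln(191/70.2) / (249 − 83.0)
  = 1.001 / 166.0 = 0.006030 min⁻¹
t½ = ln 2 / k = ln 2 / 0.006030 ≈ 115 minutes

115 minutes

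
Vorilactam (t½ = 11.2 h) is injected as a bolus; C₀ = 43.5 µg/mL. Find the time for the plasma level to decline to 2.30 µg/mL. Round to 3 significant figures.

k = ln 2 / 11.2 = 0.06189 h⁻¹
C(t) = C₀ e^(−kt)  ⇒  t = ln(C₀/C) / k
t = ln(43.5/2.30) / 0.06189 = 2.940 / 0.06189 ≈ 47.5 hours

47.5 hours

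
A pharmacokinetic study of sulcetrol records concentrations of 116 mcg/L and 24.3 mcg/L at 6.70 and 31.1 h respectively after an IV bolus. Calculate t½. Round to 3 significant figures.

k = ln(C₁/C₂) / (t₂ − t₁) = ln(116/24.3) / (31.1 − 6.70)
  = 1.563 / 24.40 = 0.06406 h⁻¹
t½ = ln 2 / k = ln 2 / 0.06406 ≈ 10.8 hours

10.8 hours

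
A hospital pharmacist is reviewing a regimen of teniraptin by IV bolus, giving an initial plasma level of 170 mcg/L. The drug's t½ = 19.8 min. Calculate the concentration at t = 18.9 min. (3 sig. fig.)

k = ln 2 / 19.8 = 0.03501 min⁻¹
18.9 min is 0.9545 half-lives, so C = 170 × (1/2)^0.9545 = 170 × 0.5160 ≈ 87.7 mcg/L

87.7 mcg/L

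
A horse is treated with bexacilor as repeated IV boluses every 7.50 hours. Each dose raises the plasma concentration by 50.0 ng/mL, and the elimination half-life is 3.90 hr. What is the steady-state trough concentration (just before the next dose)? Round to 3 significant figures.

17.9 ng/mL

k = ln 2 / 3.90 = 0.1777 hr⁻¹
Fraction remaining after one interval: e^(−kτ) = e^(−0.1777 × 7.50) = 0.2637
R = 1 / (1 − 0.2637) = 1.358
Css,max = 50.0 × 1.358 = 67.91 ng/mL
Css,min = Css,max × e^(−kτ) = 67.91 × 0.2637 ≈ 17.9 ng/mL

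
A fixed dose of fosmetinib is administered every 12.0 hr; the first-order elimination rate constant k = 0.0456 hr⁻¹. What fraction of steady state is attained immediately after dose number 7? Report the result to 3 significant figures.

0.978

f_n = 1 − e^(−nkτ) = 1 − e^(−7 × 0.04560 × 12.0) = 1 − e^(−3.830) = 1 − 0.02170 ≈ 0.978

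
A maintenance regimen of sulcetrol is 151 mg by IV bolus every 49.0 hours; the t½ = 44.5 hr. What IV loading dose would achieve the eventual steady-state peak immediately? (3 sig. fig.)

283 mg

k = ln 2 / 44.5 = 0.01558 hr⁻¹
Accumulation ratio R = 1 / (1 − e^(−kτ)) = 1 / (1 − e^(−0.01558×49.0)) = 1 / (1 − 0.4662) = 1.873
Loading dose = maintenance dose × R = 151 × 1.873 ≈ 283 mg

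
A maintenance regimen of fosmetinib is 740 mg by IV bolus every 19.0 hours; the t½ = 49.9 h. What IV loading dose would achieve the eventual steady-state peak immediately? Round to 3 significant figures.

3190 mg

k = ln 2 / 49.9 = 0.01389 h⁻¹
Accumulation ratio R = 1 / (1 − e^(−kτ)) = 1 / (1 − e^(−0.01389×19.0)) = 1 / (1 − 0.7680) = 4.311
Loading dose = maintenance dose × R = 740 × 4.311 ≈ 3190 mg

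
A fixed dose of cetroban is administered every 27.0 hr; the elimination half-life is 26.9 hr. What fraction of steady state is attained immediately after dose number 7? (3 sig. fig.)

0.992

k = ln 2 / 26.9 = 0.02577 hr⁻¹
f_n = 1 − e^(−nkτ) = 1 − e^(−7 × 0.02577 × 27.0) = 1 − e^(−4.870) = 1 − 0.007673 ≈ 0.992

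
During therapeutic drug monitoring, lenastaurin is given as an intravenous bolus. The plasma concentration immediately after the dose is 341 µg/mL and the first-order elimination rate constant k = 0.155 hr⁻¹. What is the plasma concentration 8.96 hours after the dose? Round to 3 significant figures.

85.0 µg/mL

C(t) = C₀ e^(−kt) = 341 × e^(−0.1550 × 8.96) = 341 × e^(−1.389) = 341 × 0.2494 ≈ 85.0 µg/mL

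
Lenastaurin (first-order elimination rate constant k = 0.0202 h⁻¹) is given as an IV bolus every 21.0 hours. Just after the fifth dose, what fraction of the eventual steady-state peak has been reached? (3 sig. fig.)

0.880

f_n = 1 − e^(−nkτ) = 1 − e^(−5 × 0.02020 × 21.0) = 1 − e^(−2.121) = 1 − 0.1199 ≈ 0.880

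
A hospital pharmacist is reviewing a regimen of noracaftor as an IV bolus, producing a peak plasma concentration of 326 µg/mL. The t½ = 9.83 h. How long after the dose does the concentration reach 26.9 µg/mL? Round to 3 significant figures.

35.4 hours

k = ln 2 / 9.83 = 0.07051 h⁻¹
C(t) = C₀ e^(−kt)  ⇒  t = ln(C₀/C) / k
t = ln(326/26.9) / 0.07051 = 2.495 / 0.07051 ≈ 35.4 hours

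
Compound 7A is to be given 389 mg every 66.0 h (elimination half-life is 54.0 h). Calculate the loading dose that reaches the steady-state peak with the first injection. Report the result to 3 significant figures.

681 mg

k = ln 2 / 54.0 = 0.01284 h⁻¹
Accumulation ratio R = 1 / (1 − e^(−kτ)) = 1 / (1 − e^(−0.01284×66.0)) = 1 / (1 − 0.4286) = 1.750
Loading dose = maintenance dose × R = 389 × 1.750 ≈ 681 mg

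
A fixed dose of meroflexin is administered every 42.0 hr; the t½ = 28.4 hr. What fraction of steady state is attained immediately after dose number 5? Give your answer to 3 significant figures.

0.994

k = ln 2 / 28.4 = 0.02441 hr⁻¹
f_n = 1 − e^(−nkτ) = 1 − e^(−5 × 0.02441 × 42.0) = 1 − e^(−5.125) = 1 − 0.005944 ≈ 0.994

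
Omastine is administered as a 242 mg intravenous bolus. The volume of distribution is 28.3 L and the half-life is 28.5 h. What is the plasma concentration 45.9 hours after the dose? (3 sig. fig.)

2.80 mg/L

C₀ = dose / V = 242 / 28.3 = 8.551 mg/L
k = ln 2 / 28.5 = 0.02432 h⁻¹
C(t) = C₀ e^(−kt) = 8.551 × e^(−0.02432 × 45.9) = 8.551 × e^(−1.116) = 8.551 × 0.3275 ≈ 2.80 mg/L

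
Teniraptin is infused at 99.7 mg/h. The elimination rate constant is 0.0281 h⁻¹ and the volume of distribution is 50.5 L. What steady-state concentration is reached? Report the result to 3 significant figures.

70.3 mg/L

CL = k · V = 0.0281 × 50.5 = 1.419 L/h
Css = rate / CL = 99.7 / 1.419 ≈ 70.3 mg/L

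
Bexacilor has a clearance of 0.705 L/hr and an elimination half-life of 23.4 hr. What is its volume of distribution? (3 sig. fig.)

23.8 L

k = ln 2 / t½ = ln 2 / 23.4 = 0.02962 hr⁻¹
V = CL / k = 0.705 / 0.02962 ≈ 23.8 L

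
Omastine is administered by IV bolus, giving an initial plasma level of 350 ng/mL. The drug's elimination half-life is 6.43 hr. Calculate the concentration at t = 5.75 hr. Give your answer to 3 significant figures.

k = ln 2 / 6.43 = 0.1078 hr⁻¹
5.75 hr is 0.8942 half-lives, so C = 350 × (1/2)^0.8942 = 350 × 0.5380 ≈ 188 ng/mL

188 ng/mL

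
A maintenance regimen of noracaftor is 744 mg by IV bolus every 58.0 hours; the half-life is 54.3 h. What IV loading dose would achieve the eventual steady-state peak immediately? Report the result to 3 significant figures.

k = ln 2 / 54.3 = 0.01277 h⁻¹
Accumulation ratio R = 1 / (1 − e^(−kτ)) = 1 / (1 − e^(−0.01277×58.0)) = 1 / (1 − 0.4769) = 1.912
Loading dose = maintenance dose × R = 744 × 1.912 ≈ 1420 mg

1420 mg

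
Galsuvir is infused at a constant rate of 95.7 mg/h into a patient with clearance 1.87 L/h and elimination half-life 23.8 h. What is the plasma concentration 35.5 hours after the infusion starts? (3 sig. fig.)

33.0 µg/mL

Css = rate / CL = 95.7 / 1.87 = 51.18 µg/mL
k = ln 2 / 23.8 = 0.02912 h⁻¹
C(t) = Css (1 − e^(−kt)) = 51.18 × (1 − e^(−1.034)) = 51.18 × 0.6444 ≈ 33.0 µg/mL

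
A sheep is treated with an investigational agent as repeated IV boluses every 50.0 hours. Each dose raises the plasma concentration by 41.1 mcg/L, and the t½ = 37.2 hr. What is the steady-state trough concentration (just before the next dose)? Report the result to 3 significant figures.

26.7 mcg/L

k = ln 2 / 37.2 = 0.01863 hr⁻¹
Fraction remaining after one interval: e^(−kτ) = e^(−0.01863 × 50.0) = 0.3939
R = 1 / (1 − 0.3939) = 1.650
Css,max = 41.1 × 1.650 = 67.81 mcg/L
Css,min = Css,max × e^(−kτ) = 67.81 × 0.3939 ≈ 26.7 mcg/L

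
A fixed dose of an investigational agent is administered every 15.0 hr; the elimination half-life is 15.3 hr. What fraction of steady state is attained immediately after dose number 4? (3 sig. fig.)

k = ln 2 / 15.3 = 0.04530 hr⁻¹
f_n = 1 − e^(−nkτ) = 1 − e^(−4 × 0.04530 × 15.0) = 1 − e^(−2.718) = 1 − 0.06599 ≈ 0.934

0.934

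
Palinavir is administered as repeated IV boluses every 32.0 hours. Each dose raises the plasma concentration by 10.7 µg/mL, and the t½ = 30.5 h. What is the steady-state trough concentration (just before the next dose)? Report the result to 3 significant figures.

k = ln 2 / 30.5 = 0.02273 h⁻¹
Fraction remaining after one interval: e^(−kτ) = e^(−0.02273 × 32.0) = 0.4832
R = 1 / (1 − 0.4832) = 1.935
Css,max = 10.7 × 1.935 = 20.71 µg/mL
Css,min = Css,max × e^(−kτ) = 20.71 × 0.4832 ≈ 10.0 µg/mL

10.0 µg/mL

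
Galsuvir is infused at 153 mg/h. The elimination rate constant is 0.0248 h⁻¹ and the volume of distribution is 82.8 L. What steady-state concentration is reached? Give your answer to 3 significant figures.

CL = k · V = 0.0248 × 82.8 = 2.053 L/h
Css = rate / CL = 153 / 2.053 ≈ 74.5 mg/L

74.5 mg/L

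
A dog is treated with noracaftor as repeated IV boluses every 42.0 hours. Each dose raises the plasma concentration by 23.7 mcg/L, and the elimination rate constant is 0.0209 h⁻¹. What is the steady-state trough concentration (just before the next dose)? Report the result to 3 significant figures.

Fraction remaining after one interval: e^(−kτ) = e^(−0.02090 × 42.0) = 0.4157
R = 1 / (1 − 0.4157) = 1.711
Css,max = 23.7 × 1.711 = 40.56 mcg/L
Css,min = Css,max × e^(−kτ) = 40.56 × 0.4157 ≈ 16.9 mcg/L

16.9 mcg/L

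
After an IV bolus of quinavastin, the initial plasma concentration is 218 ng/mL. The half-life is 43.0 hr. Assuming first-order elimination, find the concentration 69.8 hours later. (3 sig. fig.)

70.8 ng/mL

k = ln 2 / 43.0 = 0.01612 hr⁻¹
69.8 hr is 1.623 half-lives, so C = 218 × (1/2)^1.623 = 218 × 0.3246 ≈ 70.8 ng/mL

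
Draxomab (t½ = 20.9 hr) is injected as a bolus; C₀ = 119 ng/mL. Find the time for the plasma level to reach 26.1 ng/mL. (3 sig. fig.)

45.7 hours

k = ln 2 / 20.9 = 0.03316 hr⁻¹
C(t) = C₀ e^(−kt)  ⇒  t = ln(C₀/C) / k
t = ln(119/26.1) / 0.03316 = 1.517 / 0.03316 ≈ 45.7 hours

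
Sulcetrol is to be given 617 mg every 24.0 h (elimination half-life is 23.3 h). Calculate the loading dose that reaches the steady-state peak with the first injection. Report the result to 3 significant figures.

k = ln 2 / 23.3 = 0.02975 h⁻¹
Accumulation ratio R = 1 / (1 − e^(−kτ)) = 1 / (1 − e^(−0.02975×24.0)) = 1 / (1 − 0.4897) = 1.960
Loading dose = maintenance dose × R = 617 × 1.960 ≈ 1210 mg

1210 mg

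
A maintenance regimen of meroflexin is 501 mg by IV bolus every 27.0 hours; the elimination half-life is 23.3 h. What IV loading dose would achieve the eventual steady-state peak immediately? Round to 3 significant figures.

k = ln 2 / 23.3 = 0.02975 h⁻¹
Accumulation ratio R = 1 / (1 − e^(−kτ)) = 1 / (1 − e^(−0.02975×27.0)) = 1 / (1 − 0.4479) = 1.811
Loading dose = maintenance dose × R = 501 × 1.811 ≈ 907 mg

907 mg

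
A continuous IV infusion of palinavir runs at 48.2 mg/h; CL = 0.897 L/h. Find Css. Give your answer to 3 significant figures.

Css = infusion rate / CL = 48.2 / 0.897 ≈ 53.7 µg/mL

53.7 µg/mL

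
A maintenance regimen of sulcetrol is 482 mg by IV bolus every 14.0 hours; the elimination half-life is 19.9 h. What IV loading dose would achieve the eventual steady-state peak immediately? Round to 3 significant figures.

k = ln 2 / 19.9 = 0.03483 h⁻¹
Accumulation ratio R = 1 / (1 − e^(−kτ)) = 1 / (1 − e^(−0.03483×14.0)) = 1 / (1 − 0.6141) = 2.591
Loading dose = maintenance dose × R = 482 × 2.591 ≈ 1250 mg

1250 mg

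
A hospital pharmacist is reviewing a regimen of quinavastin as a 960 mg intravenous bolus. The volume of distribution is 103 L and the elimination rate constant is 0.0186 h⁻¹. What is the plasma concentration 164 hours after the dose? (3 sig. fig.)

C₀ = dose / V = 960 / 103 = 9.320 mg/L
C(t) = C₀ e^(−kt) = 9.320 × e^(−0.01860 × 164) = 9.320 × e^(−3.050) = 9.320 × 0.04734 ≈ 0.441 mg/L

0.441 mg/L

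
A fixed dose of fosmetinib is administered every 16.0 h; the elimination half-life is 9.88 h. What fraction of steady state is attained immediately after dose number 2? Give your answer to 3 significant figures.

k = ln 2 / 9.88 = 0.07016 h⁻¹
f_n = 1 − e^(−nkτ) = 1 − e^(−2 × 0.07016 × 16.0) = 1 − e^(−2.245) = 1 − 0.1059 ≈ 0.894

0.894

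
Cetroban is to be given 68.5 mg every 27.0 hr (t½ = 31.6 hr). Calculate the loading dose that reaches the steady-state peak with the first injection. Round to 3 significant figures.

153 mg

k = ln 2 / 31.6 = 0.02194 hr⁻¹
Accumulation ratio R = 1 / (1 − e^(−kτ)) = 1 / (1 − e^(−0.02194×27.0)) = 1 / (1 − 0.5531) = 2.238
Loading dose = maintenance dose × R = 68.5 × 2.238 ≈ 153 mg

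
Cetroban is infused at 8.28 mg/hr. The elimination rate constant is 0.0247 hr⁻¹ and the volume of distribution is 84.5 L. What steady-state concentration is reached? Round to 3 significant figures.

CL = k · V = 0.0247 × 84.5 = 2.087 L/hr
Css = rate / CL = 8.28 / 2.087 ≈ 3.97 mg/L

3.97 mg/L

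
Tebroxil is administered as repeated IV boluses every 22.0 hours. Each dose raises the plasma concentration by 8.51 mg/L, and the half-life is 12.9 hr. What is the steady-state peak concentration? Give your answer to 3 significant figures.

k = ln 2 / 12.9 = 0.05373 hr⁻¹
Fraction remaining after one interval: e^(−kτ) = e^(−0.05373 × 22.0) = 0.3066
R = 1 / (1 − 0.3066) = 1.442
Css,max = 8.51 × 1.442 ≈ 12.3 mg/L

12.3 mg/L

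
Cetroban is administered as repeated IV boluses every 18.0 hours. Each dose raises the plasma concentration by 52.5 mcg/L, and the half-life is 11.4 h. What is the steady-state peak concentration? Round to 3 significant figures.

k = ln 2 / 11.4 = 0.06080 h⁻¹
Fraction remaining after one interval: e^(−kτ) = e^(−0.06080 × 18.0) = 0.3347
R = 1 / (1 − 0.3347) = 1.503
Css,max = 52.5 × 1.503 ≈ 78.9 mcg/L

78.9 mcg/L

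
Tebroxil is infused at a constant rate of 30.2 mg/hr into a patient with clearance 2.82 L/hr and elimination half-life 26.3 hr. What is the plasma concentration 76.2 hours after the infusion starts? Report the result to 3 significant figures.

9.27 mg/L

Css = rate / CL = 30.2 / 2.82 = 10.71 mg/L
k = ln 2 / 26.3 = 0.02636 hr⁻¹
C(t) = Css (1 − e^(−kt)) = 10.71 × (1 − e^(−2.008)) = 10.71 × 0.8658 ≈ 9.27 mg/L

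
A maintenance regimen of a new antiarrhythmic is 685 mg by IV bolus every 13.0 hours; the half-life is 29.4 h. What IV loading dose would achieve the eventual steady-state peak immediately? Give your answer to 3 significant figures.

2590 mg

k = ln 2 / 29.4 = 0.02358 h⁻¹
Accumulation ratio R = 1 / (1 − e^(−kτ)) = 1 / (1 − e^(−0.02358×13.0)) = 1 / (1 − 0.7360) = 3.788
Loading dose = maintenance dose × R = 685 × 3.788 ≈ 2590 mg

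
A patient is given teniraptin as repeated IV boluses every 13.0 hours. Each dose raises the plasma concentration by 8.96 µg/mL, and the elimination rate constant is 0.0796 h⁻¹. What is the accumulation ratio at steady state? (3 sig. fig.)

1.55

Fraction remaining after one interval: e^(−kτ) = e^(−0.07960 × 13.0) = 0.3553
R = 1 / (1 − 0.3553) = 1 / 0.6447 ≈ 1.55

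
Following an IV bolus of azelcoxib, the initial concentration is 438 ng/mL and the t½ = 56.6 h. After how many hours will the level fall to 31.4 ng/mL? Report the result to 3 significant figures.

k = ln 2 / 56.6 = 0.01225 h⁻¹
C(t) = C₀ e^(−kt)  ⇒  t = ln(C₀/C) / k
t = ln(438/31.4) / 0.01225 = 2.635 / 0.01225 ≈ 215 hours

215 hours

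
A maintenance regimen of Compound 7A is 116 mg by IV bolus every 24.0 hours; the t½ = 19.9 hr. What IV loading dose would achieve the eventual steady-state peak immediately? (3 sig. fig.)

k = ln 2 / 19.9 = 0.03483 hr⁻¹
Accumulation ratio R = 1 / (1 − e^(−kτ)) = 1 / (1 − e^(−0.03483×24.0)) = 1 / (1 − 0.4335) = 1.765
Loading dose = maintenance dose × R = 116 × 1.765 ≈ 205 mg

205 mg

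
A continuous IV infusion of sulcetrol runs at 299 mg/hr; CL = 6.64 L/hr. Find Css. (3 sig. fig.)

45.0 mg/L

Css = infusion rate / CL = 299 / 6.64 ≈ 45.0 mg/L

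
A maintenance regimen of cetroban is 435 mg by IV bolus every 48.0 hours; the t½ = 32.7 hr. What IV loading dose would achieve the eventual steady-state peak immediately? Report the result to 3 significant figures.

k = ln 2 / 32.7 = 0.02120 hr⁻¹
Accumulation ratio R = 1 / (1 − e^(−kτ)) = 1 / (1 − e^(−0.02120×48.0)) = 1 / (1 − 0.3615) = 1.566
Loading dose = maintenance dose × R = 435 × 1.566 ≈ 681 mg

681 mg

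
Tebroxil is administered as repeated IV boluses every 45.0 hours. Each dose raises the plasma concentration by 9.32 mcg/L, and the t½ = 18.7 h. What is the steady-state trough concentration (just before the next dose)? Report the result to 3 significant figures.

k = ln 2 / 18.7 = 0.03707 h⁻¹
Fraction remaining after one interval: e^(−kτ) = e^(−0.03707 × 45.0) = 0.1886
R = 1 / (1 − 0.1886) = 1.232
Css,max = 9.32 × 1.232 = 11.49 mcg/L
Css,min = Css,max × e^(−kτ) = 11.49 × 0.1886 ≈ 2.17 mcg/L

2.17 mcg/L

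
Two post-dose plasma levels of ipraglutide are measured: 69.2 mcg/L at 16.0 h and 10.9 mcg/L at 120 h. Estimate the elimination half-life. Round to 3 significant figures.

k = ln(C₁/C₂) / (t₂ − t₁) = ln(69.2/10.9) / (120 − 16.0)
  = 1.848 / 104.0 = 0.01777 h⁻¹
t½ = ln 2 / k = ln 2 / 0.01777 ≈ 39.0 hours

39.0 hours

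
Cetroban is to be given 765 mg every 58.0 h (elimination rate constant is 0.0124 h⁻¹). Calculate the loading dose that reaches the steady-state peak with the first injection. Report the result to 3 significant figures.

Accumulation ratio R = 1 / (1 − e^(−kτ)) = 1 / (1 − e^(−0.01240×58.0)) = 1 / (1 − 0.4871) = 1.950
Loading dose = maintenance dose × R = 765 × 1.950 ≈ 1490 mg

1490 mg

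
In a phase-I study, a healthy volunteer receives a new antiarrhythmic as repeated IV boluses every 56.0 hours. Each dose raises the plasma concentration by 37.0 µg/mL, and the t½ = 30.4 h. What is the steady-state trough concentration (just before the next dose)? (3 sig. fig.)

k = ln 2 / 30.4 = 0.02280 h⁻¹
Fraction remaining after one interval: e^(−kτ) = e^(−0.02280 × 56.0) = 0.2789
R = 1 / (1 − 0.2789) = 1.387
Css,max = 37.0 × 1.387 = 51.31 µg/mL
Css,min = Css,max × e^(−kτ) = 51.31 × 0.2789 ≈ 14.3 µg/mL

14.3 µg/mL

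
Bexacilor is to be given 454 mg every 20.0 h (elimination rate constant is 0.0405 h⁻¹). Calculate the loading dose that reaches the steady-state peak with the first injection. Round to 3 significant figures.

Accumulation ratio R = 1 / (1 − e^(−kτ)) = 1 / (1 − e^(−0.04050×20.0)) = 1 / (1 − 0.4449) = 1.801
Loading dose = maintenance dose × R = 454 × 1.801 ≈ 818 mg

818 mg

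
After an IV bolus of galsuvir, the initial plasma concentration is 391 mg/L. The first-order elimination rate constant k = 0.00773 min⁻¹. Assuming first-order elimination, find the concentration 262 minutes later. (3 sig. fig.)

51.6 mg/L

C(t) = C₀ e^(−kt) = 391 × e^(−0.007730 × 262) = 391 × e^(−2.025) = 391 × 0.1320 ≈ 51.6 mg/L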